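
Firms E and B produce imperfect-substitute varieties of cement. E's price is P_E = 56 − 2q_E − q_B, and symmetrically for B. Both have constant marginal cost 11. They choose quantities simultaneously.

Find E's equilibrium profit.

Firm E's profit: π = q_E(56 − 2q_E − q_B) − 11q_E.
∂π/∂q_E = 45 − 4q_E − q_B = 0 ⇒ q_E = 11.25 − 0.25q_B.
Setting q_E = q_B in the reaction function: q_E = 11.25 − 0.25q_E, so q_E = 11.25 / 1.25 = 9.
P_E = 56 − 2·9 − 9 = 29.
Profit = (29 − 11)·9 = 162.

162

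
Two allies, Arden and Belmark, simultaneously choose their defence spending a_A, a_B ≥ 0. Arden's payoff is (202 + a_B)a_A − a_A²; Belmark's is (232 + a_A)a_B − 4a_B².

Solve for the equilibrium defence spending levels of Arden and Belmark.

Expanding Arden's payoff: 202a_A + a_Ba_A − a_A².
∂π/∂a_A = 202 + a_B − 2a_A = 0, so a_A = 101 + 0.5a_B.
Likewise for Belmark: a_B = 29 + 0.125a_A.
Substituting the second reaction function into the first: a_A = 101 + 0.5(29 + 0.125a_A), which gives 0.9375a_A = 115.5 ⇒ a_A = 123.2.
Then a_B = 29 + 0.125·123.2 = 44.4.

123.2, 44.4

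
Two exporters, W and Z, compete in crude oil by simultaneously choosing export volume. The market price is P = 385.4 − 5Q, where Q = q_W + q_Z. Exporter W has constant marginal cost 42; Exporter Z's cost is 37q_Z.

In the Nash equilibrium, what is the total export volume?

Exporter W's profit: π = q_W(385.4 − 5(q_W + q_Z)) − 42q_W.
∂π/∂q_W = 343.4 − 10q_W − 5q_Z = 0, so q_W = 34.34 − 0.5q_Z.
By the same steps for Z: q_Z = 34.84 − 0.5q_W.
Solving the two reaction functions simultaneously: (1 − (−0.5)(−0.5))q_W = 34.34 − 0.5·34.84, so 0.75q_W = 16.92 and q_W = 22.56.
Then q_Z = 34.84 − 0.5·22.56 = 23.56.
Total export volume: 22.56 + 23.56 = 46.12.

46.12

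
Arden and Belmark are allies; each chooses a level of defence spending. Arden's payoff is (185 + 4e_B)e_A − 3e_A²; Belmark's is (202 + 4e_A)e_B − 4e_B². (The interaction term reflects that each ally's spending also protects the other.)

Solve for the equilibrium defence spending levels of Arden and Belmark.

71.5, 61

Expanding Arden's payoff: 185e_A + 4e_Be_A − 3e_A².
∂π/∂e_A = 185 + 4e_B − 6e_A = 0, so e_A = 185/6 + (2/3)e_B.
Likewise for Belmark: e_B = 25.25 + 0.5e_A.
Substituting the second reaction function into the first: e_A = 185/6 + (2/3)(25.25 + 0.5e_A), which gives (2/3)e_A = 143/3 ⇒ e_A = 71.5.
Then e_B = 25.25 + 0.5·71.5 = 61.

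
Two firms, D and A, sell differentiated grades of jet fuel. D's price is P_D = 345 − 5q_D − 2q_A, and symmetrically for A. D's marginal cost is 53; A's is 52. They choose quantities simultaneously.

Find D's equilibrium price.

174.5625

Firm D's profit: π = q_D(345 − 5q_D − 2q_A) − 53q_D.
∂π/∂q_D = 292 − 10q_D − 2q_A = 0 ⇒ q_D = 29.2 − 0.2q_A.
Similarly q_A = 29.3 − 0.2q_D.
Plugging q_A into D's best response: q_D = 29.2 − 0.2(29.3 − 0.2q_D) ⇒ 0.96q_D = 23.34, so q_D = 24.3125.
Then q_A = 29.3 − 0.2·24.3125 = 24.4375.
P_D = 345 − 5·24.3125 − 2·24.4375 = 174.5625.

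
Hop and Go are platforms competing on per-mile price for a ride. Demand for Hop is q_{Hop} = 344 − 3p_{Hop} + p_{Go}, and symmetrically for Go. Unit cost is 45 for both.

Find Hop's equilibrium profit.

Hop's profit: π = (p_{Hop} − 45)(344 − 3p_{Hop} + p_{Go}).
∂π/∂p_{Hop} = 479 − 6p_{Hop} + p_{Go} = 0 ⇒ p_{Hop} = 479/6 + (1/6)p_{Go}.
By symmetry p_{Go} = p_{Hop}; substituting into the reaction function, (5/6)p_{Hop} = 479/6 and p_{Hop} = 95.8.
q_{Hop} = 344 − 3·95.8 + 95.8 = 152.4.
Profit = (95.8 − 45)·152.4 = 7741.92.

7741.92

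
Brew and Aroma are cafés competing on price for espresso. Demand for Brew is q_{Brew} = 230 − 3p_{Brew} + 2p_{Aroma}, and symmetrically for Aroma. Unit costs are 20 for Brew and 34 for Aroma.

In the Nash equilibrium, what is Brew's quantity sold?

165.375

Brew's profit: π = (p_{Brew} − 20)(230 − 3p_{Brew} + 2p_{Aroma}).
∂π/∂p_{Brew} = 290 − 6p_{Brew} + 2p_{Aroma} = 0 ⇒ p_{Brew} = 145/3 + (1/3)p_{Aroma}.
Similarly p_{Aroma} = 166/3 + (1/3)p_{Brew}.
Solving the two reaction functions simultaneously: (1 − (1/3)(1/3))p_{Brew} = 145/3 + (1/3)·(166/3), so (8/9)p_{Brew} = 601/9 and p_{Brew} = 75.125.
Then p_{Aroma} = 166/3 + (1/3)·75.125 = 80.375.
q_{Brew} = 230 − 3·75.125 + 2·80.375 = 165.375.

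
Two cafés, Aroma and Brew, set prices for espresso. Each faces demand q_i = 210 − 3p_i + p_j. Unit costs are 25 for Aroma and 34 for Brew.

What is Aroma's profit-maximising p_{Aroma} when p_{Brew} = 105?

Aroma's profit: π = (p_{Aroma} − 25)(210 − 3p_{Aroma} + p_{Brew}).
∂π/∂p_{Aroma} = 285 − 6p_{Aroma} + p_{Brew} = 0 ⇒ p_{Aroma} = 47.5 + (1/6)p_{Brew}.
At p_{Brew} = 105: p_{Aroma} = 47.5 + (1/6)·105 = 65.

65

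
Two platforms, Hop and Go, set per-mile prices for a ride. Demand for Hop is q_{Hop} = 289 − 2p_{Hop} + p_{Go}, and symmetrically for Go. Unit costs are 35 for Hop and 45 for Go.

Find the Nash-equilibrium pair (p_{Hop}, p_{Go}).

Hop's profit: π = (p_{Hop} − 35)(289 − 2p_{Hop} + p_{Go}).
∂π/∂p_{Hop} = 359 − 4p_{Hop} + p_{Go} = 0 ⇒ p_{Hop} = 89.75 + 0.25p_{Go}.
Similarly p_{Go} = 94.75 + 0.25p_{Hop}.
Plugging p_{Go} into Hop's best response: p_{Hop} = 89.75 + 0.25(94.75 + 0.25p_{Hop}) ⇒ 0.9375p_{Hop} = 113.4375, so p_{Hop} = 121.
Then p_{Go} = 94.75 + 0.25·121 = 125.

121, 125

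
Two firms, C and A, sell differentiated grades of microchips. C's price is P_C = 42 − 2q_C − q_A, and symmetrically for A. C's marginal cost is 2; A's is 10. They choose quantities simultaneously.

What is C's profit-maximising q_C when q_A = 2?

9.5

Firm C's profit: π = q_C(42 − 2q_C − q_A) − 2q_C.
∂π/∂q_C = 40 − 4q_C − q_A = 0 ⇒ q_C = 10 − 0.25q_A.
At q_A = 2: q_C = 10 − 0.25·2 = 9.5.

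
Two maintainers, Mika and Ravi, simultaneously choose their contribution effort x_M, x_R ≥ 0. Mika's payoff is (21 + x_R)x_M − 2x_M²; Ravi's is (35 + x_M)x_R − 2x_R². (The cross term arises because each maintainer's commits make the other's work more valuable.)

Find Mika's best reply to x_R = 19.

Expanding Mika's payoff: 21x_M + x_Rx_M − 2x_M².
∂π/∂x_M = 21 + x_R − 4x_M = 0, so x_M = 5.25 + 0.25x_R.
At x_R = 19: x_M = 5.25 + 0.25·19 = 10.

10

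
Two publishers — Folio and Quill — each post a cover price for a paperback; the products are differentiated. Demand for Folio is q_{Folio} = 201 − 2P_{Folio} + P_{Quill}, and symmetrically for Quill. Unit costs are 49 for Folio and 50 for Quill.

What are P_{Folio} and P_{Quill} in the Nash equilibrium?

99.8, 100.2

Folio's profit: π = (P_{Folio} − 49)(201 − 2P_{Folio} + P_{Quill}).
∂π/∂P_{Folio} = 299 − 4P_{Folio} + P_{Quill} = 0 ⇒ P_{Folio} = 74.75 + 0.25P_{Quill}.
Similarly P_{Quill} = 75.25 + 0.25P_{Folio}.
Substituting the second reaction function into the first: P_{Folio} = 74.75 + 0.25(75.25 + 0.25P_{Folio}), which gives 0.9375P_{Folio} = 93.5625 ⇒ P_{Folio} = 99.8.
Then P_{Quill} = 75.25 + 0.25·99.8 = 100.2.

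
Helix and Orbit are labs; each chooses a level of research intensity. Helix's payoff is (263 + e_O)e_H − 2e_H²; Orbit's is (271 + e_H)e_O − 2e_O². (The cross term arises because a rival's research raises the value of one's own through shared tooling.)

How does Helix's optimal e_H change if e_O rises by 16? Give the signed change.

4

Expanding Helix's payoff: 263e_H + e_Oe_H − 2e_H².
∂π/∂e_H = 263 + e_O − 4e_H = 0, so e_H = 65.75 + 0.25e_O.
The reaction-function slope is 0.25, so a 16-unit rise in e_O moves e_H by 0.25 × 16 = 4. Helix's best response rises — the actions are strategic complements.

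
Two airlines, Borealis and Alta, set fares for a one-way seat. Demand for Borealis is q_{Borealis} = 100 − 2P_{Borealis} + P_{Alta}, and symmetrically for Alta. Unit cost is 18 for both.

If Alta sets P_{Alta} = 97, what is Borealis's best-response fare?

58.25

Borealis's profit: π = (P_{Borealis} − 18)(100 − 2P_{Borealis} + P_{Alta}).
∂π/∂P_{Borealis} = 136 − 4P_{Borealis} + P_{Alta} = 0 ⇒ P_{Borealis} = 34 + 0.25P_{Alta}.
At P_{Alta} = 97: P_{Borealis} = 34 + 0.25·97 = 58.25.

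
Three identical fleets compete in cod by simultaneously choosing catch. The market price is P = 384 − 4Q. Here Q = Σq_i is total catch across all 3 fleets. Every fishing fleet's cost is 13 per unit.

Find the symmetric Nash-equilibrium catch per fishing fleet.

23.1875

A representative fishing fleet's profit is π_i = q_i(384 − 4Q) − 13q_i, with Q = q_i + Σ_{j≠i} q_j.
First-order condition: 371 − 8q_i − 4Σ_{j≠i} q_j = 0.
Imposing symmetry (q_j = q for all j) turns Σ_{j≠i} q_j into 2q, so 371 = 16q and q = 23.1875.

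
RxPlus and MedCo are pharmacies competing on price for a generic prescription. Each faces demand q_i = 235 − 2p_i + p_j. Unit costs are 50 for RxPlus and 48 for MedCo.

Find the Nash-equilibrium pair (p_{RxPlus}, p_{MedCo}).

RxPlus's profit: π = (p_{RxPlus} − 50)(235 − 2p_{RxPlus} + p_{MedCo}).
∂π/∂p_{RxPlus} = 335 − 4p_{RxPlus} + p_{MedCo} = 0 ⇒ p_{RxPlus} = 83.75 + 0.25p_{MedCo}.
Similarly p_{MedCo} = 82.75 + 0.25p_{RxPlus}.
Plugging p_{MedCo} into RxPlus's best response: p_{RxPlus} = 83.75 + 0.25(82.75 + 0.25p_{RxPlus}) ⇒ 0.9375p_{RxPlus} = 104.4375, so p_{RxPlus} = 111.4.
Then p_{MedCo} = 82.75 + 0.25·111.4 = 110.6.

111.4, 110.6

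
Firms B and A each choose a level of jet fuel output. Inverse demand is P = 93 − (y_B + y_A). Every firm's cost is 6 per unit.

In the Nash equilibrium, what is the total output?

Firm B's profit: π = y_B(93 − (y_B + y_A)) − 6y_B.
∂π/∂y_B = 87 − 2y_B − y_A = 0, so y_B = 43.5 − 0.5y_A.
The game is symmetric, so in equilibrium y_A = y_B: the reaction function gives 1.5y_B = 43.5, hence y_B = 29.
Total output: 29 + 29 = 58.

58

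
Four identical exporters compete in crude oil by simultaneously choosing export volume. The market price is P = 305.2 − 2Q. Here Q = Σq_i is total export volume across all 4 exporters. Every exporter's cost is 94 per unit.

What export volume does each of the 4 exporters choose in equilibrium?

A representative exporter's profit is π_i = q_i(305.2 − 2Q) − 94q_i, with Q = q_i + Σ_{j≠i} q_j.
First-order condition: 211.2 − 4q_i − 2Σ_{j≠i} q_j = 0.
Imposing symmetry (q_j = q for all j) turns Σ_{j≠i} q_j into 3q, so 211.2 = 10q and q = 21.12.

21.12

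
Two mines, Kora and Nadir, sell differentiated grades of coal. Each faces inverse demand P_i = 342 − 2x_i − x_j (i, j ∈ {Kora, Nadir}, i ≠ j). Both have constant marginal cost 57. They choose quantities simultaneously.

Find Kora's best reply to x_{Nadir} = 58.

56.75

Mine Kora's profit: π = x_{Kora}(342 − 2x_{Kora} − x_{Nadir}) − 57x_{Kora}.
∂π/∂x_{Kora} = 285 − 4x_{Kora} − x_{Nadir} = 0 ⇒ x_{Kora} = 71.25 − 0.25x_{Nadir}.
At x_{Nadir} = 58: x_{Kora} = 71.25 − 0.25·58 = 56.75.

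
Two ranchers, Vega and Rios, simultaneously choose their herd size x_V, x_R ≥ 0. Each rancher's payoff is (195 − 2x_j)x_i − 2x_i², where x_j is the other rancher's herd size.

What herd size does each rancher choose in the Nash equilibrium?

Vega's payoff is (195 − 2x_R)x_V − 2x_V².
∂π/∂x_V = 195 − 2x_R − 4x_V = 0, so x_V = 48.75 − 0.5x_R.
Setting x_V = x_R in the reaction function: x_V = 48.75 − 0.5x_V, so x_V = 48.75 / 1.5 = 32.5.

32.5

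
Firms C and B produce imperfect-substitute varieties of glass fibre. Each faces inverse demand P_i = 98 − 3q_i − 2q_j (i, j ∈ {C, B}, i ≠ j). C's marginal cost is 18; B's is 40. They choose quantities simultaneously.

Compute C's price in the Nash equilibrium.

Firm C's profit: π = q_C(98 − 3q_C − 2q_B) − 18q_C.
∂π/∂q_C = 80 − 6q_C − 2q_B = 0 ⇒ q_C = 40/3 − (1/3)q_B.
Similarly q_B = 29/3 − (1/3)q_C.
Solving the two reaction functions simultaneously: (1 − (−1/3)(−1/3))q_C = 40/3 − (1/3)·(29/3), so (8/9)q_C = 91/9 and q_C = 11.375.
Then q_B = 29/3 − (1/3)·11.375 = 5.875.
P_C = 98 − 3·11.375 − 2·5.875 = 52.125.

52.125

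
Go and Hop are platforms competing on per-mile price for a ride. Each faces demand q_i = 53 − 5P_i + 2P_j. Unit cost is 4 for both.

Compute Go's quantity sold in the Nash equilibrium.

Go's profit: π = (P_{Go} − 4)(53 − 5P_{Go} + 2P_{Hop}).
∂π/∂P_{Go} = 73 − 10P_{Go} + 2P_{Hop} = 0 ⇒ P_{Go} = 7.3 + 0.2P_{Hop}.
Setting P_{Go} = P_{Hop} in the reaction function: P_{Go} = 7.3 + 0.2P_{Go}, so P_{Go} = 7.3 / 0.8 = 9.125.
q_{Go} = 53 − 5·9.125 + 2·9.125 = 25.625.

25.625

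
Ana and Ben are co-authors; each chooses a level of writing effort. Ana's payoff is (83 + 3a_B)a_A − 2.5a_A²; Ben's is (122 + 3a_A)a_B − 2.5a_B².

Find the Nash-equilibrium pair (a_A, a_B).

Expanding Ana's payoff: 83a_A + 3a_Ba_A − 2.5a_A².
∂π/∂a_A = 83 + 3a_B − 5a_A = 0, so a_A = 16.6 + 0.6a_B.
Likewise for Ben: a_B = 24.4 + 0.6a_A.
Substituting the second reaction function into the first: a_A = 16.6 + 0.6(24.4 + 0.6a_A), which gives 0.64a_A = 31.24 ⇒ a_A = 48.8125.
Then a_B = 24.4 + 0.6·48.8125 = 53.6875.

48.8125, 53.6875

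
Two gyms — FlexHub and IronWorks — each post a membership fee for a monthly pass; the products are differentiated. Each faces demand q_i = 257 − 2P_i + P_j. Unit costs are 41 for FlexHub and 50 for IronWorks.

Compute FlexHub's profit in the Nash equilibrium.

10716.48

FlexHub's profit: π = (P_{FlexHub} − 41)(257 − 2P_{FlexHub} + P_{IronWorks}).
∂π/∂P_{FlexHub} = 339 − 4P_{FlexHub} + P_{IronWorks} = 0 ⇒ P_{FlexHub} = 84.75 + 0.25P_{IronWorks}.
Similarly P_{IronWorks} = 89.25 + 0.25P_{FlexHub}.
Substituting the second reaction function into the first: P_{FlexHub} = 84.75 + 0.25(89.25 + 0.25P_{FlexHub}), which gives 0.9375P_{FlexHub} = 107.0625 ⇒ P_{FlexHub} = 114.2.
Then P_{IronWorks} = 89.25 + 0.25·114.2 = 117.8.
q_{FlexHub} = 257 − 2·114.2 + 117.8 = 146.4.
Profit = (114.2 − 41)·146.4 = 10716.48.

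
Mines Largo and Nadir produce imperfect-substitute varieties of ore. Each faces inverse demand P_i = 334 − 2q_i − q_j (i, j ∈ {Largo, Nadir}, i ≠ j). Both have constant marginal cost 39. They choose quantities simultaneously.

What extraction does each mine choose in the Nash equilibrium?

Mine Largo's profit: π = q_{Largo}(334 − 2q_{Largo} − q_{Nadir}) − 39q_{Largo}.
∂π/∂q_{Largo} = 295 − 4q_{Largo} − q_{Nadir} = 0 ⇒ q_{Largo} = 73.75 − 0.25q_{Nadir}.
By symmetry q_{Nadir} = q_{Largo}; substituting into the reaction function, 1.25q_{Largo} = 73.75 and q_{Largo} = 59.

59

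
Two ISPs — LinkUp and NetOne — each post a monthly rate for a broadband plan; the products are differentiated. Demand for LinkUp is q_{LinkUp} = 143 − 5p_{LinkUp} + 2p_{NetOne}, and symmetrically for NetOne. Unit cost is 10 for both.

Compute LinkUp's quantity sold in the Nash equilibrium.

70.625

LinkUp's profit: π = (p_{LinkUp} − 10)(143 − 5p_{LinkUp} + 2p_{NetOne}).
∂π/∂p_{LinkUp} = 193 − 10p_{LinkUp} + 2p_{NetOne} = 0 ⇒ p_{LinkUp} = 19.3 + 0.2p_{NetOne}.
The game is symmetric, so in equilibrium p_{NetOne} = p_{LinkUp}: the reaction function gives 0.8p_{LinkUp} = 19.3, hence p_{LinkUp} = 24.125.
q_{LinkUp} = 143 − 5·24.125 + 2·24.125 = 70.625.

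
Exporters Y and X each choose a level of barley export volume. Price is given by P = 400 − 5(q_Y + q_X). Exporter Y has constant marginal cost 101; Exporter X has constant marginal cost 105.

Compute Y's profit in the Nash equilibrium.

Exporter Y's profit: π = q_Y(400 − 5(q_Y + q_X)) − 101q_Y.
∂π/∂q_Y = 299 − 10q_Y − 5q_X = 0, so q_Y = 29.9 − 0.5q_X.
By the same steps for X: q_X = 29.5 − 0.5q_Y.
Substituting the second reaction function into the first: q_Y = 29.9 − 0.5(29.5 − 0.5q_Y), which gives 0.75q_Y = 15.15 ⇒ q_Y = 20.2.
Then q_X = 29.5 − 0.5·20.2 = 19.4.
Price P = 400 − 5·39.6 = 202.
Y's profit: (202 − 101)·20.2 = 2040.2.

2040.2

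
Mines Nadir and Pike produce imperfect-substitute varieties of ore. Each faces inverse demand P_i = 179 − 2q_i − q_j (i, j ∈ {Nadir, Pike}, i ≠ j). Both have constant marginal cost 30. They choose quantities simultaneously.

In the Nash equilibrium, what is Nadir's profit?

Mine Nadir's profit: π = q_{Nadir}(179 − 2q_{Nadir} − q_{Pike}) − 30q_{Nadir}.
∂π/∂q_{Nadir} = 149 − 4q_{Nadir} − q_{Pike} = 0 ⇒ q_{Nadir} = 37.25 − 0.25q_{Pike}.
The game is symmetric, so in equilibrium q_{Pike} = q_{Nadir}: the reaction function gives 1.25q_{Nadir} = 37.25, hence q_{Nadir} = 29.8.
P_{Nadir} = 179 − 2·29.8 − 29.8 = 89.6.
Profit = (89.6 − 30)·29.8 = 1776.08.

1776.08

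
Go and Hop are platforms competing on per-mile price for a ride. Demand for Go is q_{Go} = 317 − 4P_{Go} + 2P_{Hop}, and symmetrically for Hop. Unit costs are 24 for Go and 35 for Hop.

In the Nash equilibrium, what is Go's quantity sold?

185.2

Go's profit: π = (P_{Go} − 24)(317 − 4P_{Go} + 2P_{Hop}).
∂π/∂P_{Go} = 413 − 8P_{Go} + 2P_{Hop} = 0 ⇒ P_{Go} = 51.625 + 0.25P_{Hop}.
Similarly P_{Hop} = 57.125 + 0.25P_{Go}.
Solving the two reaction functions simultaneously: (1 − (0.25)(0.25))P_{Go} = 51.625 + 0.25·57.125, so 0.9375P_{Go} = 2109/32 and P_{Go} = 70.3.
Then P_{Hop} = 57.125 + 0.25·70.3 = 74.7.
q_{Go} = 317 − 4·70.3 + 2·74.7 = 185.2.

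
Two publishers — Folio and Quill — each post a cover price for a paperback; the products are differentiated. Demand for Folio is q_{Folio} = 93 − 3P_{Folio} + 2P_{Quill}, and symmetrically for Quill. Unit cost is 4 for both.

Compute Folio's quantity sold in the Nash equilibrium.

Folio's profit: π = (P_{Folio} − 4)(93 − 3P_{Folio} + 2P_{Quill}).
∂π/∂P_{Folio} = 105 − 6P_{Folio} + 2P_{Quill} = 0 ⇒ P_{Folio} = 17.5 + (1/3)P_{Quill}.
The game is symmetric, so in equilibrium P_{Quill} = P_{Folio}: the reaction function gives (2/3)P_{Folio} = 17.5, hence P_{Folio} = 26.25.
q_{Folio} = 93 − 3·26.25 + 2·26.25 = 66.75.

66.75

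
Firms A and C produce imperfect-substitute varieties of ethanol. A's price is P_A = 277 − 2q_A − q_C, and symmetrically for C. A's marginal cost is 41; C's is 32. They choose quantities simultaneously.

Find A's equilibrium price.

134.2

Firm A's profit: π = q_A(277 − 2q_A − q_C) − 41q_A.
∂π/∂q_A = 236 − 4q_A − q_C = 0 ⇒ q_A = 59 − 0.25q_C.
Similarly q_C = 61.25 − 0.25q_A.
Substituting the second reaction function into the first: q_A = 59 − 0.25(61.25 − 0.25q_A), which gives 0.9375q_A = 43.6875 ⇒ q_A = 46.6.
Then q_C = 61.25 − 0.25·46.6 = 49.6.
P_A = 277 − 2·46.6 − 49.6 = 134.2.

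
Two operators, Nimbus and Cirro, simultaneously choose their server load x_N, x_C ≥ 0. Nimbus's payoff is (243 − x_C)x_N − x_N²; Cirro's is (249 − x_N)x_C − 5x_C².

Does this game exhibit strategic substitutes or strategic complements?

strategic substitutes

Expanding Nimbus's payoff: 243x_N − x_Cx_N − x_N².
∂π/∂x_N = 243 − x_C − 2x_N = 0, so x_N = 121.5 − 0.5x_C.
The best-response slope dx_N/dx_C = −0.5 < 0: the reaction function is downward-sloping, so the choices are strategic substitutes.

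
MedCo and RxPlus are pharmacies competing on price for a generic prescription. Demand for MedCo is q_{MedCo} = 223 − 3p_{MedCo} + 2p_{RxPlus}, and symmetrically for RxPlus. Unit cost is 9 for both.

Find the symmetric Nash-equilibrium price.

MedCo's profit: π = (p_{MedCo} − 9)(223 − 3p_{MedCo} + 2p_{RxPlus}).
∂π/∂p_{MedCo} = 250 − 6p_{MedCo} + 2p_{RxPlus} = 0 ⇒ p_{MedCo} = 125/3 + (1/3)p_{RxPlus}.
Setting p_{MedCo} = p_{RxPlus} in the reaction function: p_{MedCo} = 125/3 + (1/3)p_{MedCo}, so p_{MedCo} = (125/3) / (2/3) = 62.5.

62.5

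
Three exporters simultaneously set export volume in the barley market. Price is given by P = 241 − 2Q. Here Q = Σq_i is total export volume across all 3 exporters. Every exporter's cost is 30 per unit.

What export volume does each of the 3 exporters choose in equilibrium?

A representative exporter's profit is π_i = q_i(241 − 2Q) − 30q_i, with Q = q_i + Σ_{j≠i} q_j.
First-order condition: 211 − 4q_i − 2Σ_{j≠i} q_j = 0.
Imposing symmetry (q_j = q for all j) turns Σ_{j≠i} q_j into 2q, so 211 = 8q and q = 26.375.

26.375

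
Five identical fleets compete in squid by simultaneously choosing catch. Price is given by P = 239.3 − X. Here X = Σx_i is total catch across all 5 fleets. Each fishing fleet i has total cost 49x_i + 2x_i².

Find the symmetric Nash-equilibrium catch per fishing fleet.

A representative fishing fleet's profit is π_i = x_i(239.3 − X) − 49x_i − 2x_i², with X = x_i + Σ_{j≠i} x_j.
First-order condition: 190.3 − 6x_i − Σ_{j≠i} x_j = 0.
In a symmetric equilibrium every fishing fleet chooses the same x, so Σ_{j≠i} x_j = 4x. The condition becomes 190.3 − 10x = 0, giving x = 190.3/10 = 19.03.

19.03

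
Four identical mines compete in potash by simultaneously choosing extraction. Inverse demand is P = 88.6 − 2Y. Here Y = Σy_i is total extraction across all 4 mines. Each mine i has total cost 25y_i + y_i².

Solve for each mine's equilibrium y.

A representative mine's profit is π_i = y_i(88.6 − 2Y) − 25y_i − y_i², with Y = y_i + Σ_{j≠i} y_j.
First-order condition: 63.6 − 6y_i − 2Σ_{j≠i} y_j = 0.
In a symmetric equilibrium every mine chooses the same y, so Σ_{j≠i} y_j = 3y. The condition becomes 63.6 − 12y = 0, giving y = 63.6/12 = 5.3.

5.3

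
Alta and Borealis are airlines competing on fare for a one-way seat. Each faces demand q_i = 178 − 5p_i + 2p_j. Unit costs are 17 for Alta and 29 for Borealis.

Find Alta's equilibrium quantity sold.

Alta's profit: π = (p_{Alta} − 17)(178 − 5p_{Alta} + 2p_{Borealis}).
∂π/∂p_{Alta} = 263 − 10p_{Alta} + 2p_{Borealis} = 0 ⇒ p_{Alta} = 26.3 + 0.2p_{Borealis}.
Similarly p_{Borealis} = 32.3 + 0.2p_{Alta}.
Solving the two reaction functions simultaneously: (1 − (0.2)(0.2))p_{Alta} = 26.3 + 0.2·32.3, so 0.96p_{Alta} = 32.76 and p_{Alta} = 34.125.
Then p_{Borealis} = 32.3 + 0.2·34.125 = 39.125.
q_{Alta} = 178 − 5·34.125 + 2·39.125 = 85.625.

85.625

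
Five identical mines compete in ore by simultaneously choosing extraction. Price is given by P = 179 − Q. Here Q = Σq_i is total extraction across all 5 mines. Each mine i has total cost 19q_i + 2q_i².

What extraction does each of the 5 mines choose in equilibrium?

16

A representative mine's profit is π_i = q_i(179 − Q) − 19q_i − 2q_i², with Q = q_i + Σ_{j≠i} q_j.
First-order condition: 160 − 6q_i − Σ_{j≠i} q_j = 0.
Imposing symmetry (q_j = q for all j) turns Σ_{j≠i} q_j into 4q, so 160 = 10q and q = 16.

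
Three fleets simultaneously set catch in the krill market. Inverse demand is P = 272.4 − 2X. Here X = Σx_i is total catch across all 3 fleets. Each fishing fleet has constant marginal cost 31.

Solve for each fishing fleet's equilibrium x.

30.175

A representative fishing fleet's profit is π_i = x_i(272.4 − 2X) − 31x_i, with X = x_i + Σ_{j≠i} x_j.
First-order condition: 241.4 − 4x_i − 2Σ_{j≠i} x_j = 0.
With identical fishing fleets, set every x_j = x: then 241.4 − 4x − 4x = 0, i.e. x = 241.4/8 = 30.175.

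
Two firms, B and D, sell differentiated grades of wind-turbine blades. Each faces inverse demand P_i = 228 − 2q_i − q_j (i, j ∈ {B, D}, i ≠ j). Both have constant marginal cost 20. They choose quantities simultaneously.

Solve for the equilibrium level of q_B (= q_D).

41.6

Firm B's profit: π = q_B(228 − 2q_B − q_D) − 20q_B.
∂π/∂q_B = 208 − 4q_B − q_D = 0 ⇒ q_B = 52 − 0.25q_D.
The game is symmetric, so in equilibrium q_D = q_B: the reaction function gives 1.25q_B = 52, hence q_B = 41.6.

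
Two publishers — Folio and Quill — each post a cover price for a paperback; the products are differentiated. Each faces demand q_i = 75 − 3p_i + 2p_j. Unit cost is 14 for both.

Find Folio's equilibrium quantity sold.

45.75

Folio's profit: π = (p_{Folio} − 14)(75 − 3p_{Folio} + 2p_{Quill}).
∂π/∂p_{Folio} = 117 − 6p_{Folio} + 2p_{Quill} = 0 ⇒ p_{Folio} = 19.5 + (1/3)p_{Quill}.
Setting p_{Folio} = p_{Quill} in the reaction function: p_{Folio} = 19.5 + (1/3)p_{Folio}, so p_{Folio} = 19.5 / (2/3) = 29.25.
q_{Folio} = 75 − 3·29.25 + 2·29.25 = 45.75.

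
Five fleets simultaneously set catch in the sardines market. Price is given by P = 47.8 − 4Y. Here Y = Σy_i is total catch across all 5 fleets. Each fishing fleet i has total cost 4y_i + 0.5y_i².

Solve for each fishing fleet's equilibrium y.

1.752

A representative fishing fleet's profit is π_i = y_i(47.8 − 4Y) − 4y_i − 0.5y_i², with Y = y_i + Σ_{j≠i} y_j.
First-order condition: 43.8 − 9y_i − 4Σ_{j≠i} y_j = 0.
Imposing symmetry (y_j = y for all j) turns Σ_{j≠i} y_j into 4y, so 43.8 = 25y and y = 1.752.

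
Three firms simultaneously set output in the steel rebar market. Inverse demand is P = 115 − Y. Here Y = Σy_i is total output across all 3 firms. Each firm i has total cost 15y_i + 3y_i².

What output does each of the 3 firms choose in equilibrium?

A representative firm's profit is π_i = y_i(115 − Y) − 15y_i − 3y_i², with Y = y_i + Σ_{j≠i} y_j.
First-order condition: 100 − 8y_i − Σ_{j≠i} y_j = 0.
With identical firms, set every y_j = y: then 100 − 8y − 2y = 0, i.e. y = 100/10 = 10.

10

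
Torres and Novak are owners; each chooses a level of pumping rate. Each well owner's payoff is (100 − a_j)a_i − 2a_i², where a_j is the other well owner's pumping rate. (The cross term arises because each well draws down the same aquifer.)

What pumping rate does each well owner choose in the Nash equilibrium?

20

Torres's payoff is (100 − a_N)a_T − 2a_T².
∂π/∂a_T = 100 − a_N − 4a_T = 0, so a_T = 25 − 0.25a_N.
Setting a_T = a_N in the reaction function: a_T = 25 − 0.25a_T, so a_T = 25 / 1.25 = 20.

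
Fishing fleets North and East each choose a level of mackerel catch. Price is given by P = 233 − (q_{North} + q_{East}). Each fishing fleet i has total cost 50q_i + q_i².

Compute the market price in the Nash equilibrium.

159.8

Fishing fleet North's profit: π = q_{North}(233 − (q_{North} + q_{East})) − 50q_{North} − q_{North}².
∂π/∂q_{North} = 183 − 4q_{North} − q_{East} = 0, so q_{North} = 45.75 − 0.25q_{East}.
The game is symmetric, so in equilibrium q_{East} = q_{North}: the reaction function gives 1.25q_{North} = 45.75, hence q_{North} = 36.6.
Equilibrium price: P = 233 − 73.2 = 159.8.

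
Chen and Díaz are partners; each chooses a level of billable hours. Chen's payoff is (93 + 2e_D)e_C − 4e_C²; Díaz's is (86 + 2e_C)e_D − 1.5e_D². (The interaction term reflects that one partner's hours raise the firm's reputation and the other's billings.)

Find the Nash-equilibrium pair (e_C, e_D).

22.55, 43.7

Expanding Chen's payoff: 93e_C + 2e_De_C − 4e_C².
∂π/∂e_C = 93 + 2e_D − 8e_C = 0, so e_C = 11.625 + 0.25e_D.
Likewise for Díaz: e_D = 86/3 + (2/3)e_C.
Plugging e_D into Chen's best response: e_C = 11.625 + 0.25(86/3 + (2/3)e_C) ⇒ (5/6)e_C = 451/24, so e_C = 22.55.
Then e_D = 86/3 + (2/3)·22.55 = 43.7.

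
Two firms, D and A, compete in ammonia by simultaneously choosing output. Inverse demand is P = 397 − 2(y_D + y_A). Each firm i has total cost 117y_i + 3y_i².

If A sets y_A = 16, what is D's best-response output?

24.8

Firm D's profit: π = y_D(397 − 2(y_D + y_A)) − 117y_D − 3y_D².
∂π/∂y_D = 280 − 10y_D − 2y_A = 0, so y_D = 28 − 0.2y_A.
At y_A = 16: y_D = 28 − 0.2·16 = 24.8.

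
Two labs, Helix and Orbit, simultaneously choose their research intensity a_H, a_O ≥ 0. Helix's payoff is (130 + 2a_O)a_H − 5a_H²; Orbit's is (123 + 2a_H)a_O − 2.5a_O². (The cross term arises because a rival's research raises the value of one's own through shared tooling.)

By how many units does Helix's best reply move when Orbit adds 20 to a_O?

4

Expanding Helix's payoff: 130a_H + 2a_Oa_H − 5a_H².
∂π/∂a_H = 130 + 2a_O − 10a_H = 0, so a_H = 13 + 0.2a_O.
The reaction-function slope is 0.2, so a 20-unit rise in a_O moves a_H by 0.2 × 20 = 4. Helix's best response rises — the actions are strategic complements.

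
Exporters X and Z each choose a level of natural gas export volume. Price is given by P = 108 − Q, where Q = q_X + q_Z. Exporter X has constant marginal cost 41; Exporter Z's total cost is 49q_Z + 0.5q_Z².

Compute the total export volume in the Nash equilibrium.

38.6

Exporter X's profit: π = q_X(108 − (q_X + q_Z)) − 41q_X.
∂π/∂q_X = 67 − 2q_X − q_Z = 0, so q_X = 33.5 − 0.5q_Z.
For Z: ∂π/∂q_Z = 59 − 3q_Z − q_X = 0 ⇒ q_Z = 59/3 − (1/3)q_X.
Substituting the second reaction function into the first: q_X = 33.5 − 0.5(59/3 − (1/3)q_X), which gives (5/6)q_X = 71/3 ⇒ q_X = 28.4.
Then q_Z = 59/3 − (1/3)·28.4 = 10.2.
Total export volume: 28.4 + 10.2 = 38.6.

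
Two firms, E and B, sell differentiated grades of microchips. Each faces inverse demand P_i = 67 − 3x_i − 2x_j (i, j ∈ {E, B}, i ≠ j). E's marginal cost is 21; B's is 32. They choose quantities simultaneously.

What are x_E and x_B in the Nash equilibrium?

Firm E's profit: π = x_E(67 − 3x_E − 2x_B) − 21x_E.
∂π/∂x_E = 46 − 6x_E − 2x_B = 0 ⇒ x_E = 23/3 − (1/3)x_B.
Similarly x_B = 35/6 − (1/3)x_E.
Solving the two reaction functions simultaneously: (1 − (−1/3)(−1/3))x_E = 23/3 − (1/3)·(35/6), so (8/9)x_E = 103/18 and x_E = 6.4375.
Then x_B = 35/6 − (1/3)·6.4375 = 3.6875.

6.4375, 3.6875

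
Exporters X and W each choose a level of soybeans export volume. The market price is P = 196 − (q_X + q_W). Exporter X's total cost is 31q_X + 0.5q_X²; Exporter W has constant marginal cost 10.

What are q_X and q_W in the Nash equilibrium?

Exporter X's profit: π = q_X(196 − (q_X + q_W)) − 31q_X − 0.5q_X².
∂π/∂q_X = 165 − 3q_X − q_W = 0, so q_X = 55 − (1/3)q_W.
For W: ∂π/∂q_W = 186 − 2q_W − q_X = 0 ⇒ q_W = 93 − 0.5q_X.
Plugging q_W into X's best response: q_X = 55 − (1/3)(93 − 0.5q_X) ⇒ (5/6)q_X = 24, so q_X = 28.8.
Then q_W = 93 − 0.5·28.8 = 78.6.

28.8, 78.6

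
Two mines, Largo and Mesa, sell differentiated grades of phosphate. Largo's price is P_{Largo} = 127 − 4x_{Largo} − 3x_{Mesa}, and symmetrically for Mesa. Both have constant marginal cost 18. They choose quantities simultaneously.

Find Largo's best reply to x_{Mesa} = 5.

Mine Largo's profit: π = x_{Largo}(127 − 4x_{Largo} − 3x_{Mesa}) − 18x_{Largo}.
∂π/∂x_{Largo} = 109 − 8x_{Largo} − 3x_{Mesa} = 0 ⇒ x_{Largo} = 13.625 − 0.375x_{Mesa}.
At x_{Mesa} = 5: x_{Largo} = 13.625 − 0.375·5 = 11.75.

11.75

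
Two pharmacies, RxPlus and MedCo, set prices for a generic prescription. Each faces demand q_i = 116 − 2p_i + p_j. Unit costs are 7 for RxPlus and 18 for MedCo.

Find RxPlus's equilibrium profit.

2857.68

RxPlus's profit: π = (p_{RxPlus} − 7)(116 − 2p_{RxPlus} + p_{MedCo}).
∂π/∂p_{RxPlus} = 130 − 4p_{RxPlus} + p_{MedCo} = 0 ⇒ p_{RxPlus} = 32.5 + 0.25p_{MedCo}.
Similarly p_{MedCo} = 38 + 0.25p_{RxPlus}.
Substituting the second reaction function into the first: p_{RxPlus} = 32.5 + 0.25(38 + 0.25p_{RxPlus}), which gives 0.9375p_{RxPlus} = 42 ⇒ p_{RxPlus} = 44.8.
Then p_{MedCo} = 38 + 0.25·44.8 = 49.2.
q_{RxPlus} = 116 − 2·44.8 + 49.2 = 75.6.
Profit = (44.8 − 7)·75.6 = 2857.68.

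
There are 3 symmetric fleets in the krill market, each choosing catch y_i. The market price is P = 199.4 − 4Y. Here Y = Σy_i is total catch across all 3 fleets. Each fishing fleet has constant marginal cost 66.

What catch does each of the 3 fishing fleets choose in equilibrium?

A representative fishing fleet's profit is π_i = y_i(199.4 − 4Y) − 66y_i, with Y = y_i + Σ_{j≠i} y_j.
First-order condition: 133.4 − 8y_i − 4Σ_{j≠i} y_j = 0.
Imposing symmetry (y_j = y for all j) turns Σ_{j≠i} y_j into 2y, so 133.4 = 16y and y = 8.3375.

8.3375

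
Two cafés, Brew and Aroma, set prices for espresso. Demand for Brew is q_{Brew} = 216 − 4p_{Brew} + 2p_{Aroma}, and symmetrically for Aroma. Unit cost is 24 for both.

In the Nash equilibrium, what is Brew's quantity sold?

Brew's profit: π = (p_{Brew} − 24)(216 − 4p_{Brew} + 2p_{Aroma}).
∂π/∂p_{Brew} = 312 − 8p_{Brew} + 2p_{Aroma} = 0 ⇒ p_{Brew} = 39 + 0.25p_{Aroma}.
Setting p_{Brew} = p_{Aroma} in the reaction function: p_{Brew} = 39 + 0.25p_{Brew}, so p_{Brew} = 39 / 0.75 = 52.
q_{Brew} = 216 − 4·52 + 2·52 = 112.

112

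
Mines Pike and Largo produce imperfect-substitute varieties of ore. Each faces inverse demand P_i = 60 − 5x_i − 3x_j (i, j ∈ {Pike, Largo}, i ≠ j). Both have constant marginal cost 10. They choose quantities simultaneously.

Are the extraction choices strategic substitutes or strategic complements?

Mine Pike's profit: π = x_{Pike}(60 − 5x_{Pike} − 3x_{Largo}) − 10x_{Pike}.
∂π/∂x_{Pike} = 50 − 10x_{Pike} − 3x_{Largo} = 0 ⇒ x_{Pike} = 5 − 0.3x_{Largo}.
The best-response slope dx_{Pike}/dx_{Largo} = −0.3 < 0: the reaction function is downward-sloping, so the choices are strategic substitutes.

strategic substitutes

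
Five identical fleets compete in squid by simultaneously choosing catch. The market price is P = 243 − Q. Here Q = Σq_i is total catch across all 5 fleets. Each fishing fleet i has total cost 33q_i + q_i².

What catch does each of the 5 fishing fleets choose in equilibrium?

26.25

A representative fishing fleet's profit is π_i = q_i(243 − Q) − 33q_i − q_i², with Q = q_i + Σ_{j≠i} q_j.
First-order condition: 210 − 4q_i − Σ_{j≠i} q_j = 0.
In a symmetric equilibrium every fishing fleet chooses the same q, so Σ_{j≠i} q_j = 4q. The condition becomes 210 − 8q = 0, giving q = 210/8 = 26.25.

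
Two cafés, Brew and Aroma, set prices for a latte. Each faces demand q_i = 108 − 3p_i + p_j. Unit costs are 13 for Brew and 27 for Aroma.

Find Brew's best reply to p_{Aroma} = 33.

30

Brew's profit: π = (p_{Brew} − 13)(108 − 3p_{Brew} + p_{Aroma}).
∂π/∂p_{Brew} = 147 − 6p_{Brew} + p_{Aroma} = 0 ⇒ p_{Brew} = 24.5 + (1/6)p_{Aroma}.
At p_{Aroma} = 33: p_{Brew} = 24.5 + (1/6)·33 = 30.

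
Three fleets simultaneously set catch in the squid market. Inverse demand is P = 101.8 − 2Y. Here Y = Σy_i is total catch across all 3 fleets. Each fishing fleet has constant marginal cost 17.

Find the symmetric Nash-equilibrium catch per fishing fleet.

10.6

A representative fishing fleet's profit is π_i = y_i(101.8 − 2Y) − 17y_i, with Y = y_i + Σ_{j≠i} y_j.
First-order condition: 84.8 − 4y_i − 2Σ_{j≠i} y_j = 0.
With identical fishing fleets, set every y_j = y: then 84.8 − 4y − 4y = 0, i.e. y = 84.8/8 = 10.6.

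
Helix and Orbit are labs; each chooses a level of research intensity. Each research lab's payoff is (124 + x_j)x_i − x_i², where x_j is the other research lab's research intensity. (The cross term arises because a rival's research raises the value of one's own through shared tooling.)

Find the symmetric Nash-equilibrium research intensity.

124

Helix's payoff is (124 + x_O)x_H − x_H².
∂π/∂x_H = 124 + x_O − 2x_H = 0, so x_H = 62 + 0.5x_O.
By symmetry x_O = x_H; substituting into the reaction function, 0.5x_H = 62 and x_H = 124.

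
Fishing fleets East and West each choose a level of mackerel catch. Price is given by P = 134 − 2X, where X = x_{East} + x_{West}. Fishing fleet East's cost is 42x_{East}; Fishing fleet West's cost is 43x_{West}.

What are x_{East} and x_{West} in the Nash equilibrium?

15.5, 15

Fishing fleet East's profit: π = x_{East}(134 − 2(x_{East} + x_{West})) − 42x_{East}.
∂π/∂x_{East} = 92 − 4x_{East} − 2x_{West} = 0, so x_{East} = 23 − 0.5x_{West}.
By the same steps for West: x_{West} = 22.75 − 0.5x_{East}.
Substituting the second reaction function into the first: x_{East} = 23 − 0.5(22.75 − 0.5x_{East}), which gives 0.75x_{East} = 11.625 ⇒ x_{East} = 15.5.
Then x_{West} = 22.75 − 0.5·15.5 = 15.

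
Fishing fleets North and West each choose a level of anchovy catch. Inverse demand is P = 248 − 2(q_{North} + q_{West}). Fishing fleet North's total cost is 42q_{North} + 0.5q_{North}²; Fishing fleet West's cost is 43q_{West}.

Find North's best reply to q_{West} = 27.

30.4

Fishing fleet North's profit: π = q_{North}(248 − 2(q_{North} + q_{West})) − 42q_{North} − 0.5q_{North}².
∂π/∂q_{North} = 206 − 5q_{North} − 2q_{West} = 0, so q_{North} = 41.2 − 0.4q_{West}.
At q_{West} = 27: q_{North} = 41.2 − 0.4·27 = 30.4.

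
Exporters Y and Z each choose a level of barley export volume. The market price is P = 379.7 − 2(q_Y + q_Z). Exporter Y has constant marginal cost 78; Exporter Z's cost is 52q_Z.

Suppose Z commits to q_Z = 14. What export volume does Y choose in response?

Exporter Y's profit: π = q_Y(379.7 − 2(q_Y + q_Z)) − 78q_Y.
∂π/∂q_Y = 301.7 − 4q_Y − 2q_Z = 0, so q_Y = 75.425 − 0.5q_Z.
At q_Z = 14: q_Y = 75.425 − 0.5·14 = 68.425.

68.425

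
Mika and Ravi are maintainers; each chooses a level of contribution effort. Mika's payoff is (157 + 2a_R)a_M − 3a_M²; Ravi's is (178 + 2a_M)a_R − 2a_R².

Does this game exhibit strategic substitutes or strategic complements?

strategic complements

Expanding Mika's payoff: 157a_M + 2a_Ra_M − 3a_M².
∂π/∂a_M = 157 + 2a_R − 6a_M = 0, so a_M = 157/6 + (1/3)a_R.
The best-response slope da_M/da_R = 1/3 > 0: the reaction function is upward-sloping, so the choices are strategic complements.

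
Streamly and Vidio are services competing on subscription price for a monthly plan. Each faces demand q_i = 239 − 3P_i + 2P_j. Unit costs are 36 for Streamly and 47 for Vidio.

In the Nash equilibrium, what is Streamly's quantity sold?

158.4375

Streamly's profit: π = (P_{Streamly} − 36)(239 − 3P_{Streamly} + 2P_{Vidio}).
∂π/∂P_{Streamly} = 347 − 6P_{Streamly} + 2P_{Vidio} = 0 ⇒ P_{Streamly} = 347/6 + (1/3)P_{Vidio}.
Similarly P_{Vidio} = 190/3 + (1/3)P_{Streamly}.
Substituting the second reaction function into the first: P_{Streamly} = 347/6 + (1/3)(190/3 + (1/3)P_{Streamly}), which gives (8/9)P_{Streamly} = 1421/18 ⇒ P_{Streamly} = 88.8125.
Then P_{Vidio} = 190/3 + (1/3)·88.8125 = 92.9375.
q_{Streamly} = 239 − 3·88.8125 + 2·92.9375 = 158.4375.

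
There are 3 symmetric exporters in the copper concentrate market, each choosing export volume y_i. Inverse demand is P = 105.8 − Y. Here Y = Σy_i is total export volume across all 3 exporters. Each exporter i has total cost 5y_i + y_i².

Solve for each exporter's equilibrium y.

A representative exporter's profit is π_i = y_i(105.8 − Y) − 5y_i − y_i², with Y = y_i + Σ_{j≠i} y_j.
First-order condition: 100.8 − 4y_i − Σ_{j≠i} y_j = 0.
With identical exporters, set every y_j = y: then 100.8 − 4y − 2y = 0, i.e. y = 100.8/6 = 16.8.

16.8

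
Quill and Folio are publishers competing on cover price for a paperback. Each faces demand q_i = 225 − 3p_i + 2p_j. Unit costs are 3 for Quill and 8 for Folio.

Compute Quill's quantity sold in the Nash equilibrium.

169.3125

Quill's profit: π = (p_{Quill} − 3)(225 − 3p_{Quill} + 2p_{Folio}).
∂π/∂p_{Quill} = 234 − 6p_{Quill} + 2p_{Folio} = 0 ⇒ p_{Quill} = 39 + (1/3)p_{Folio}.
Similarly p_{Folio} = 41.5 + (1/3)p_{Quill}.
Plugging p_{Folio} into Quill's best response: p_{Quill} = 39 + (1/3)(41.5 + (1/3)p_{Quill}) ⇒ (8/9)p_{Quill} = 317/6, so p_{Quill} = 59.4375.
Then p_{Folio} = 41.5 + (1/3)·59.4375 = 61.3125.
q_{Quill} = 225 − 3·59.4375 + 2·61.3125 = 169.3125.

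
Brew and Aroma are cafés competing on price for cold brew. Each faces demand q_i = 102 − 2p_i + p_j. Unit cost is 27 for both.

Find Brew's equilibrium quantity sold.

Brew's profit: π = (p_{Brew} − 27)(102 − 2p_{Brew} + p_{Aroma}).
∂π/∂p_{Brew} = 156 − 4p_{Brew} + p_{Aroma} = 0 ⇒ p_{Brew} = 39 + 0.25p_{Aroma}.
By symmetry p_{Aroma} = p_{Brew}; substituting into the reaction function, 0.75p_{Brew} = 39 and p_{Brew} = 52.
q_{Brew} = 102 − 2·52 + 52 = 50.

50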